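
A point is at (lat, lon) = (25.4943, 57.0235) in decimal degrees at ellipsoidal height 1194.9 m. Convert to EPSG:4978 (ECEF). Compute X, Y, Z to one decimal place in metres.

X 3136085.0 m, Y 4833486.5 m, Z 2729114.9 m

WGS84: a = 6378137 m, e² = 0.006694380; N(φ) = a/√(1−e²sin²φ) = 6382095.821 m.
X = (N+h)·cosφ·cosλ = 3136085.022 m; Y = (N+h)·cosφ·sinλ = 4833486.451 m; Z = (N(1−e²)+h)·sinφ = 2729114.909 m.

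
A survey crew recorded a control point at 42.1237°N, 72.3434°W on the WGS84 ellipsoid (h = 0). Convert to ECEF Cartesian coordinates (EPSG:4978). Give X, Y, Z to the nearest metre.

X 1437027 m, Y -4514604 m, Z 4255805 m

WGS84: a = 6378137 m, e² = 0.006694380; N(φ) = a/√(1−e²sin²φ) = 6387763.236 m.
X = (N+h)·cosφ·cosλ = 1437026.782 m; Y = (N+h)·cosφ·sinλ = -4514603.803 m; Z = (N(1−e²)+h)·sinφ = 4255804.649 m.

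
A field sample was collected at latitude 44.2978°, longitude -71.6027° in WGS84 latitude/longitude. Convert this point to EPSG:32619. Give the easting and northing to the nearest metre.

Zone 19 central meridian λ₀ = 6×19 − 183 = -69°; Δλ = -2.6027°.
Transverse Mercator on WGS84 with k₀ = 0.9996 gives E = 292375.543 m, N = 4908244.267 m.

E 292376 m, N 4908244 m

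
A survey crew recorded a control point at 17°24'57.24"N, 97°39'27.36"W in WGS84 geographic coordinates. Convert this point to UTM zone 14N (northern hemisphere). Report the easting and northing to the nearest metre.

E 642581 m, N 1926065 m

Zone 14 central meridian λ₀ = 6×14 − 183 = -99°; Δλ = +1.3424°.
Transverse Mercator on WGS84 with k₀ = 0.9996 gives E = 642581.272 m, N = 1926064.906 m.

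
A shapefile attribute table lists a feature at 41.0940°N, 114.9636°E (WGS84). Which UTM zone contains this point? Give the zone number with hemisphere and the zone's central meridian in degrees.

UTM zone = ⌊(λ + 180)/6⌋ + 1; 114.9636° ∈ [114°, 120°) → zone 50.
Hemisphere: N (φ ≥ 0).
Central meridian λ₀ = 6×50 − 183 = 117°.

Zone 50N, central meridian 117°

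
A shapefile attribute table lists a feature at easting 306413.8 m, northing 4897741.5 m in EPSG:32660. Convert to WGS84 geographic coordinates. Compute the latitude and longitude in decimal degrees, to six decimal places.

lat 44.207200°, lon 174.577000°

Zone 60N: λ₀ = 177°, k₀ = 0.9996, false easting 500000 m.
Meridian distance M = (N − FN)/k₀ = 4899701.4 m.
Inverse transverse Mercator on WGS84 gives φ = 44.20720036°, λ = 174.57700030°.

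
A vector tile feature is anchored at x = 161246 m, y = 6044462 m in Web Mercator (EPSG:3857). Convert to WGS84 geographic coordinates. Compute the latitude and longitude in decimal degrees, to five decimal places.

lat 47.62360°, lon 1.44850°

R = 6378137 m. λ = x/R = 1.44849746°.
φ = 2·arctan(exp(y/R)) − 90° = 2·arctan(2.57973) − 90° = 47.62359895°.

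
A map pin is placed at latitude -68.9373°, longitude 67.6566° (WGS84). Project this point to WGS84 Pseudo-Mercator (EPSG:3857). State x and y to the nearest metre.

x 7531498 m, y -10731338 m

Web Mercator is spherical with R = a = 6378137 m.
x = R·λ = 6378137 × 1.180830431 = 7531498.261 m.
y = R·ln tan(π/4 + φ/2) = 6378137 × -1.682519174 = -10731337.799 m.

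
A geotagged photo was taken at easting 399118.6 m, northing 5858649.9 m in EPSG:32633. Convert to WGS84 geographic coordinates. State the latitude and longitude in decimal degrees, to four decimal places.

Zone 33N: λ₀ = 15°, k₀ = 0.9996, false easting 500000 m.
Meridian distance M = (N − FN)/k₀ = 5860994.3 m.
Inverse transverse Mercator on WGS84 gives φ = 52.86810010°, λ = 13.50130073°.

lat 52.8681°, lon 13.5013°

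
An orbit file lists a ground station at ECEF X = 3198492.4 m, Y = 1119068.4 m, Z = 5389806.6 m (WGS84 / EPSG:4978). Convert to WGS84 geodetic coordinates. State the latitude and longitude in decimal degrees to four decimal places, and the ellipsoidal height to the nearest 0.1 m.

λ = atan2(Y, X) = 19.28359971°; p = √(X²+Y²) = 3388608.5 m.
Bowring's method on WGS84 (a = 6378137 m, b = 6356752.314 m) gives φ = 58.01519976°, h = 3739.685 m.

lat 58.0152°, lon 19.2836°, h 3739.7 m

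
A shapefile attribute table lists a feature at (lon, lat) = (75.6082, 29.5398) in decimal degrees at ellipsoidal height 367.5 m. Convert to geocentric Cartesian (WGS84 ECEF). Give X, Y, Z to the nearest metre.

WGS84: a = 6378137 m, e² = 0.006694380; N(φ) = a/√(1−e²sin²φ) = 6383332.745 m.
X = (N+h)·cosφ·cosλ = 1380430.091 m; Y = (N+h)·cosφ·sinλ = 5379616.418 m; Z = (N(1−e²)+h)·sinφ = 3126274.833 m.

X 1380430 m, Y 5379616 m, Z 3126275 m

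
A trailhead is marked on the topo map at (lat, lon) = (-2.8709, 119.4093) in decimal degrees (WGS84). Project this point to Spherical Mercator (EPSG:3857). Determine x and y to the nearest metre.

x 13292582 m, y -319721 m

Web Mercator is spherical with R = a = 6378137 m.
x = R·λ = 6378137 × 2.084085443 = 13292582.472 m.
y = R·ln tan(π/4 + φ/2) = 6378137 × -0.050127638 = -319720.940 m.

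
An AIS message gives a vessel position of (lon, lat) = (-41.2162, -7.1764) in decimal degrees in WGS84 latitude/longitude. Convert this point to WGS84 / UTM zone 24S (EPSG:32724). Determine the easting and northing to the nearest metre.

Zone 24 central meridian λ₀ = 6×24 − 183 = -39°; Δλ = -2.2162°.
Transverse Mercator on WGS84 with k₀ = 0.9996 gives E = 255251.979 m, N = 9206159.109 m.

E 255252 m, N 9206159 m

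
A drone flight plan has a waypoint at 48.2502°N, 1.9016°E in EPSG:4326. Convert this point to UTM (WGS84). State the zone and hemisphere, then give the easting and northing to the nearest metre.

Zone 31N: E 418462 m, N 5344693 m

Longitude 1.9016° lies in the 6° band [0°, 6°), giving zone 31; latitude is north of the equator, so 31N.
Zone 31 central meridian λ₀ = 6×31 − 183 = 3°; Δλ = -1.0984°.
Transverse Mercator on WGS84 with k₀ = 0.9996 gives E = 418461.824 m, N = 5344692.657 m.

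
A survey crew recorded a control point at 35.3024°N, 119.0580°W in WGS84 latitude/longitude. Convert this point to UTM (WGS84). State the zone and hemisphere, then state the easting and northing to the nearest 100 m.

Longitude -119.0580° lies in the 6° band [-120°, -114°), giving zone 11; latitude is north of the equator, so 11N.
Zone 11 central meridian λ₀ = 6×11 − 183 = -117°; Δλ = -2.0580°.
Transverse Mercator on WGS84 with k₀ = 0.9996 gives E = 312884.133 m, N = 3908521.407 m.

Zone 11N: E 312900 m, N 3908500 m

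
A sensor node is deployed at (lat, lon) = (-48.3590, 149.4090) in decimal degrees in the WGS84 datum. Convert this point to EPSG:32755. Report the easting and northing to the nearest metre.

Zone 55 central meridian λ₀ = 6×55 − 183 = 147°; Δλ = +2.4090°.
Transverse Mercator on WGS84 with k₀ = 0.9996 gives E = 678444.185 m, N = 4640992.920 m.

E 678444 m, N 4640993 m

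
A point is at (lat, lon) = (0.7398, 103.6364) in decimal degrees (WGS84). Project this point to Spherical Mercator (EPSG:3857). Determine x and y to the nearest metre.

x 11536751 m, y 82356 m

Web Mercator is spherical with R = a = 6378137 m.
x = R·λ = 6378137 × 1.808796405 = 11536751.276 m.
y = R·ln tan(π/4 + φ/2) = 6378137 × 0.012912305 = 82356.448 m.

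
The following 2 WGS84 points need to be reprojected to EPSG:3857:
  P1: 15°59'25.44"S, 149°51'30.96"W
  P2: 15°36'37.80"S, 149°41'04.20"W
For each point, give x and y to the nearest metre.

Web Mercator: x = R·λ, y = R·ln tan(π/4+φ/2), R = 6378137 m.
P1 (-15.9904°, -149.8586°) → (-16682183.043, -1803611.059) m.
P2 (-15.6105°, -149.6845°) → (-16662802.320, -1759660.043) m.

P1: x -16682183 m, y -1803611 m; P2: x -16662802 m, y -1759660 m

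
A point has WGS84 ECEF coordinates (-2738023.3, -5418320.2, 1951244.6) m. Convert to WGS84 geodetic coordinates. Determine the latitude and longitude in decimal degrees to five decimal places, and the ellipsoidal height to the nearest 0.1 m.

λ = atan2(Y, X) = -116.80870061°; p = √(X²+Y²) = 6070829.1 m.
Bowring's method on WGS84 (a = 6378137 m, b = 6356752.314 m) gives φ = 17.93050040°, h = 575.895 m.

lat 17.93050°, lon -116.80870°, h 575.9 m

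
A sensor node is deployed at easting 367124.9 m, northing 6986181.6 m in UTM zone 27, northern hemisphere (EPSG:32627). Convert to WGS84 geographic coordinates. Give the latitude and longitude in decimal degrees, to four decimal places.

lat 62.9810°, lon -23.6221°

Zone 27N: λ₀ = -21°, k₀ = 0.9996, false easting 500000 m.
Meridian distance M = (N − FN)/k₀ = 6988977.2 m.
Inverse transverse Mercator on WGS84 gives φ = 62.98100019°, λ = -23.62209929°.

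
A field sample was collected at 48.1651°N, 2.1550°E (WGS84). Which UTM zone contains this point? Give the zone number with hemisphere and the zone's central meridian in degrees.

Zone 31N, central meridian 3°

UTM zone = ⌊(λ + 180)/6⌋ + 1; 2.1550° ∈ [0°, 6°) → zone 31.
Hemisphere: N (φ ≥ 0).
Central meridian λ₀ = 6×31 − 183 = 3°.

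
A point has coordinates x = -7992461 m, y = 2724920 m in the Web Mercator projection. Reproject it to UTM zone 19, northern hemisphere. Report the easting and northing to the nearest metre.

Web Mercator inverse (R = 6378137 m) → φ = 23.76599996°, λ = -71.79749874°.
UTM 19N forward: E = 214874.256 m, N = 2631126.566 m.

E 214874 m, N 2631127 m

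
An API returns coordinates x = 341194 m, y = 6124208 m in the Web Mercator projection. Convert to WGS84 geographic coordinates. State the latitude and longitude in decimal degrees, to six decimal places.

lat 48.104203°, lon 3.064998°

R = 6378137 m. λ = x/R = 3.06499785°.
φ = 2·arctan(exp(y/R)) − 90° = 2·arctan(2.61219) − 90° = 48.10420275°.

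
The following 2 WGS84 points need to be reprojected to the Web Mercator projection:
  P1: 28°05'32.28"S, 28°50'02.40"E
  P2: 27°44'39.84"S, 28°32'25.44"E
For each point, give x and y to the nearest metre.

P1: x 3209786 m, y -3260616 m; P2: x 3177103 m, y -3216787 m

Web Mercator: x = R·λ, y = R·ln tan(π/4+φ/2), R = 6378137 m.
P1 (-28.0923°, 28.8340°) → (3209786.198, -3260615.700) m.
P2 (-27.7444°, 28.5404°) → (3177102.795, -3216786.530) m.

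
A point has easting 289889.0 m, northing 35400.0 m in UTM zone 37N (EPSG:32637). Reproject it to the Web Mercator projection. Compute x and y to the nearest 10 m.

Unproject from UTM 37N (λ₀ = 39°) → φ = 0.32009986°, λ = 37.11210021°.
Web Mercator (R = 6378137 m): x = 4131300.098 m, y = 35633.538 m.

x 4131300 m, y 35630 m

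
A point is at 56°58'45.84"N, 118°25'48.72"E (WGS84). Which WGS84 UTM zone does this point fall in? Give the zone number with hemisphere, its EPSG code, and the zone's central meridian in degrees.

Zone 50N (EPSG:32650), central meridian 117°

UTM zone = ⌊(λ + 180)/6⌋ + 1; 118.4302° ∈ [114°, 120°) → zone 50.
Hemisphere: N (φ ≥ 0).
Central meridian λ₀ = 6×50 − 183 = 117°.
EPSG code: 32650.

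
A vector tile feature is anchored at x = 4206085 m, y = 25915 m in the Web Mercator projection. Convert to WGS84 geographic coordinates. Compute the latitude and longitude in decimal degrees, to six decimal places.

lat 0.232798°, lon 37.783904°

R = 6378137 m. λ = x/R = 37.78390442°.
φ = 2·arctan(exp(y/R)) − 90° = 2·arctan(1.00407) − 90° = 0.23279777°.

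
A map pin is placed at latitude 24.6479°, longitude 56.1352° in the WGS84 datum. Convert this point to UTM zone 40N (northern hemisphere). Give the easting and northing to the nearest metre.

Zone 40 central meridian λ₀ = 6×40 − 183 = 57°; Δλ = -0.8648°.
Transverse Mercator on WGS84 with k₀ = 0.9996 gives E = 412484.051 m, N = 2726236.590 m.

E 412484 m, N 2726237 m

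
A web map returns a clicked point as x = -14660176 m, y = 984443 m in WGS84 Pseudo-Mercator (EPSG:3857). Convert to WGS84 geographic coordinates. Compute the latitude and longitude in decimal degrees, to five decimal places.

R = 6378137 m. λ = x/R = -131.69460169°.
φ = 2·arctan(exp(y/R)) − 90° = 2·arctan(1.16690) − 90° = 8.80849713°.

lat 8.80850°, lon -131.69460°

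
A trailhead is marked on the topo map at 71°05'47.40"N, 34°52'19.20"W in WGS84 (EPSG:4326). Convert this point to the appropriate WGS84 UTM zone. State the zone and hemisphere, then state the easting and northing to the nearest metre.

Zone 25N: E 432320 m, N 7889206 m

Longitude -34.8720° lies in the 6° band [-36°, -30°), giving zone 25; latitude is north of the equator, so 25N.
Zone 25 central meridian λ₀ = 6×25 − 183 = -33°; Δλ = -1.8720°.
Transverse Mercator on WGS84 with k₀ = 0.9996 gives E = 432320.205 m, N = 7889205.563 m.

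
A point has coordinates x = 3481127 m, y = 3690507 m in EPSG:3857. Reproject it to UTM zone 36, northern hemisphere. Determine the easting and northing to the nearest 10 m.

E 335740 m, N 3480070 m

Web Mercator inverse (R = 6378137 m) → φ = 31.44369929°, λ = 31.27149590°.
UTM 36N forward: E = 335744.060 m, N = 3480069.387 m.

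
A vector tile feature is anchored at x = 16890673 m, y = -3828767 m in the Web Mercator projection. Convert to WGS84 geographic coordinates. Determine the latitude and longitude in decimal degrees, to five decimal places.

R = 6378137 m. λ = x/R = 151.73149715°.
φ = 2·arctan(exp(y/R)) − 90° = 2·arctan(0.54865) − 90° = -32.49729645°.

lat -32.49730°, lon 151.73150°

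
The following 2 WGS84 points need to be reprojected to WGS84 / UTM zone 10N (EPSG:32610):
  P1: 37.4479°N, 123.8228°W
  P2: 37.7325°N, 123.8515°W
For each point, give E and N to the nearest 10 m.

P1: E 427220 m, N 4144880 m; P2: E 424970 m, N 4176480 m

UTM zone 10N: λ₀ = -123°, k₀ = 0.9996.
P1 (37.4479°, -123.8228°) → (427221.488, 4144879.012) m.
P2 (37.7325°, -123.8515°) → (424969.135, 4176477.227) m.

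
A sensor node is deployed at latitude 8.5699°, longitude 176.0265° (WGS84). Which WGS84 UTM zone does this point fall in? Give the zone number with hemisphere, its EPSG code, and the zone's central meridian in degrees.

Zone 60N (EPSG:32660), central meridian 177°

UTM zone = ⌊(λ + 180)/6⌋ + 1; 176.0265° ∈ [174°, 180°) → zone 60.
Hemisphere: N (φ ≥ 0).
Central meridian λ₀ = 6×60 − 183 = 177°.
EPSG code: 32660.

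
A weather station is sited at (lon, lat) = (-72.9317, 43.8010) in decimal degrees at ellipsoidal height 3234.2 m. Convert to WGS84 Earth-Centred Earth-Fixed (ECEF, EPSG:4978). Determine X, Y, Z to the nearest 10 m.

X 1354010 m, Y -4409960 m, Z 4394400 m

WGS84: a = 6378137 m, e² = 0.006694380; N(φ) = a/√(1−e²sin²φ) = 6388389.460 m.
X = (N+h)·cosφ·cosλ = 1354010.244 m; Y = (N+h)·cosφ·sinλ = -4409959.221 m; Z = (N(1−e²)+h)·sinφ = 4394398.255 m.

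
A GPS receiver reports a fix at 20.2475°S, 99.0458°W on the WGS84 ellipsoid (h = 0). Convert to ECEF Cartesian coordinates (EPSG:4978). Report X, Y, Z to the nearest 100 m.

WGS84: a = 6378137 m, e² = 0.006694380; N(φ) = a/√(1−e²sin²φ) = 6380695.461 m.
X = (N+h)·cosφ·cosλ = -941206.863 m; Y = (N+h)·cosφ·sinλ = -5911956.445 m; Z = (N(1−e²)+h)·sinφ = -2193423.758 m.

X -941200 m, Y -5912000 m, Z -2193400 m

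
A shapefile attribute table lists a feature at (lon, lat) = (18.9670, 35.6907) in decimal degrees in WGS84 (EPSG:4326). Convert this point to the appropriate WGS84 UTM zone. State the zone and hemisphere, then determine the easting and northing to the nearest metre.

Longitude 18.9670° lies in the 6° band [18°, 24°), giving zone 34; latitude is north of the equator, so 34N.
Zone 34 central meridian λ₀ = 6×34 − 183 = 21°; Δλ = -2.0330°.
Transverse Mercator on WGS84 with k₀ = 0.9996 gives E = 316045.304 m, N = 3951547.924 m.

Zone 34N: E 316045 m, N 3951548 m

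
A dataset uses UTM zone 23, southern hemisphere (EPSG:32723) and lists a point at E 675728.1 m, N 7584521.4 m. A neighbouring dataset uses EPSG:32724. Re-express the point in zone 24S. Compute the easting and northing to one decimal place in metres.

UTM 23S → geographic: φ = -21.83450014°, λ = -43.29970000°.
UTM 24S (λ₀ = -39°) forward: E = 55364.268 m, N = 7579278.246 m.

E 55364.3 m, N 7579278.2 m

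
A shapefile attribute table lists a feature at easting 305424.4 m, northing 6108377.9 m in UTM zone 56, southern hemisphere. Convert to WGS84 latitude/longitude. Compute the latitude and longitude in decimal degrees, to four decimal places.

lat -35.1487°, lon 150.8640°

Zone 56S: λ₀ = 153°, k₀ = 0.9996, false easting 500000 m, false northing 10000000 m.
Meridian distance M = (N − FN)/k₀ = -3893179.4 m.
Inverse transverse Mercator on WGS84 gives φ = -35.14869985°, λ = 150.86399988°.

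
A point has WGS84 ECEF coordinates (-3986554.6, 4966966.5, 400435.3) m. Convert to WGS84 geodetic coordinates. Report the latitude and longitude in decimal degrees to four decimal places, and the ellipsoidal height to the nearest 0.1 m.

lat 3.6218°, lon 128.7510°, h 3461.7 m

λ = atan2(Y, X) = 128.75099997°; p = √(X²+Y²) = 6368938.2 m.
Bowring's method on WGS84 (a = 6378137 m, b = 6356752.314 m) gives φ = 3.62180014°, h = 3461.726 m.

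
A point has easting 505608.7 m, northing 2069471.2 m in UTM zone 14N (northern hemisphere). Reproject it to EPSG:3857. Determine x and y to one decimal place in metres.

Unproject from UTM 14N (λ₀ = -99°) → φ = 18.71660018°, λ = -98.94680006°.
Web Mercator (R = 6378137 m): x = -11014707.398 m, y = 2121598.423 m.

x -11014707.4 m, y 2121598.4 m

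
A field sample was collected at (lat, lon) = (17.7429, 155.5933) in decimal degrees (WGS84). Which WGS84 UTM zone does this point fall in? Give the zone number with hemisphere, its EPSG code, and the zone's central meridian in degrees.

UTM zone = ⌊(λ + 180)/6⌋ + 1; 155.5933° ∈ [150°, 156°) → zone 56.
Hemisphere: N (φ ≥ 0).
Central meridian λ₀ = 6×56 − 183 = 153°.
EPSG code: 32656.

Zone 56N (EPSG:32656), central meridian 153°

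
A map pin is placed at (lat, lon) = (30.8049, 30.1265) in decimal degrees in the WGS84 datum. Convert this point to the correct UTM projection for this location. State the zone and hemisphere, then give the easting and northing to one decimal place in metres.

Longitude 30.1265° lies in the 6° band [30°, 36°), giving zone 36; latitude is north of the equator, so 36N.
Zone 36 central meridian λ₀ = 6×36 − 183 = 33°; Δλ = -2.8735°.
Transverse Mercator on WGS84 with k₀ = 0.9996 gives E = 225066.165 m, N = 3411512.788 m.

Zone 36N: E 225066.2 m, N 3411512.8 m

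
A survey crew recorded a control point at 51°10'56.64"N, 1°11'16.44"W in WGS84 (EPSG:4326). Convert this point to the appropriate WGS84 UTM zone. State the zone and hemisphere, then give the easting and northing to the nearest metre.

Longitude -1.1879° lies in the 6° band [-6°, 0°), giving zone 30; latitude is north of the equator, so 30N.
Zone 30 central meridian λ₀ = 6×30 − 183 = -3°; Δλ = +1.8121°.
Transverse Mercator on WGS84 with k₀ = 0.9996 gives E = 626650.630 m, N = 5671669.479 m.

Zone 30N: E 626651 m, N 5671669 m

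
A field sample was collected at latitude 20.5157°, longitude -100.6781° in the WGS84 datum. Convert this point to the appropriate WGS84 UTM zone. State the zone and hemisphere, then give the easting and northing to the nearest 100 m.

Zone 14N: E 325000 m, N 2269400 m

Longitude -100.6781° lies in the 6° band [-102°, -96°), giving zone 14; latitude is north of the equator, so 14N.
Zone 14 central meridian λ₀ = 6×14 − 183 = -99°; Δλ = -1.6781°.
Transverse Mercator on WGS84 with k₀ = 0.9996 gives E = 325021.700 m, N = 2269448.557 m.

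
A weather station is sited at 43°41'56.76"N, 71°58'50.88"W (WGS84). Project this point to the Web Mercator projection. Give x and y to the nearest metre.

x -8012866 m, y 5418995 m

Web Mercator is spherical with R = a = 6378137 m.
x = R·λ = 6378137 × -1.256301958 = -8012866.003 m.
y = R·ln tan(π/4 + φ/2) = 6378137 × 0.849620302 = 5418994.682 m.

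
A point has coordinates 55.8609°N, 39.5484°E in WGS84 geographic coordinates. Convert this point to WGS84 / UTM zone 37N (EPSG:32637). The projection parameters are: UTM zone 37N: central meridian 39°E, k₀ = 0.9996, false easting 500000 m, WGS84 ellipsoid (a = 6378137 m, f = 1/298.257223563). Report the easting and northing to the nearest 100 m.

E 534300 m, N 6190700 m

Zone 37 central meridian λ₀ = 6×37 − 183 = 39°; Δλ = +0.5484°.
Transverse Mercator on WGS84 with k₀ = 0.9996 gives E = 534325.060 m, N = 6190734.273 m.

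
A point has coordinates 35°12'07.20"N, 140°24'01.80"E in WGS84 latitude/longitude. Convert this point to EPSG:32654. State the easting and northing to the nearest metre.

E 445429 m, N 3895609 m

Zone 54 central meridian λ₀ = 6×54 − 183 = 141°; Δλ = -0.5995°.
Transverse Mercator on WGS84 with k₀ = 0.9996 gives E = 445429.076 m, N = 3895609.050 m.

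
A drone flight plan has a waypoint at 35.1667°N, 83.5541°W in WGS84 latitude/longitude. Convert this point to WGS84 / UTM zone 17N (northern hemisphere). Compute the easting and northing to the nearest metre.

Zone 17 central meridian λ₀ = 6×17 − 183 = -81°; Δλ = -2.5541°.
Transverse Mercator on WGS84 with k₀ = 0.9996 gives E = 267381.664 m, N = 3894517.086 m.

E 267382 m, N 3894517 m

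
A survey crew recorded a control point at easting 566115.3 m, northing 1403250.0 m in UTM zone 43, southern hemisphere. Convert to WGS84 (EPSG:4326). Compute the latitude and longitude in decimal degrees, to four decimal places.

Zone 43S: λ₀ = 75°, k₀ = 0.9996, false easting 500000 m, false northing 10000000 m.
Meridian distance M = (N − FN)/k₀ = -8600190.1 m.
Inverse transverse Mercator on WGS84 gives φ = -77.43409984°, λ = 77.72319956°.

lat -77.4341°, lon 77.7232°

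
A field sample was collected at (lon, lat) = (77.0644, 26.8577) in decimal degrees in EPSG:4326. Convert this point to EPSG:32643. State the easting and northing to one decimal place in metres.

E 705103.5 m, N 2972344.2 m

Zone 43 central meridian λ₀ = 6×43 − 183 = 75°; Δλ = +2.0644°.
Transverse Mercator on WGS84 with k₀ = 0.9996 gives E = 705103.465 m, N = 2972344.153 m.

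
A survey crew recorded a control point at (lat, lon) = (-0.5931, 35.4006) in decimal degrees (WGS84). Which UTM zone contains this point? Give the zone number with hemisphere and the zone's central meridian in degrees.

UTM zone = ⌊(λ + 180)/6⌋ + 1; 35.4006° ∈ [30°, 36°) → zone 36.
Hemisphere: S (φ < 0).
Central meridian λ₀ = 6×36 − 183 = 33°.

Zone 36S, central meridian 33°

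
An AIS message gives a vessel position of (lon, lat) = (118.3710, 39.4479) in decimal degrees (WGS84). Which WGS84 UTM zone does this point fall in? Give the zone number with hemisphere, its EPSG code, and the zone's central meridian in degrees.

UTM zone = ⌊(λ + 180)/6⌋ + 1; 118.3710° ∈ [114°, 120°) → zone 50.
Hemisphere: N (φ ≥ 0).
Central meridian λ₀ = 6×50 − 183 = 117°.
EPSG code: 32650.

Zone 50N (EPSG:32650), central meridian 117°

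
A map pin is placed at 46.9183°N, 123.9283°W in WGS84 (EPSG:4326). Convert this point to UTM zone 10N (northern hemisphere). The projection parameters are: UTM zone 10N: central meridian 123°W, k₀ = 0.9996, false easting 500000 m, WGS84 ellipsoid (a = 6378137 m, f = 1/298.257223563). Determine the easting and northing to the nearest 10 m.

Zone 10 central meridian λ₀ = 6×10 − 183 = -123°; Δλ = -0.9283°.
Transverse Mercator on WGS84 with k₀ = 0.9996 gives E = 429318.153 m, N = 5196503.377 m.

E 429320 m, N 5196500 m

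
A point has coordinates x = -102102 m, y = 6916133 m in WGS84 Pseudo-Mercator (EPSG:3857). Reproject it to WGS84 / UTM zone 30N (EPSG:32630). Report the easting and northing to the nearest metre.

Web Mercator inverse (R = 6378137 m) → φ = 52.63700004°, λ = -0.91719787°.
UTM 30N forward: E = 640938.953 m, N = 5833927.455 m.

E 640939 m, N 5833927 m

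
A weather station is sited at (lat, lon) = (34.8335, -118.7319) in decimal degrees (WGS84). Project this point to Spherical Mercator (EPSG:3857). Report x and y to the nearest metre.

x -13217175 m, y 4141277 m

Web Mercator is spherical with R = a = 6378137 m.
x = R·λ = 6378137 × -2.072262582 = -13217174.649 m.
y = R·ln tan(π/4 + φ/2) = 6378137 × 0.649292641 = 4141277.416 m.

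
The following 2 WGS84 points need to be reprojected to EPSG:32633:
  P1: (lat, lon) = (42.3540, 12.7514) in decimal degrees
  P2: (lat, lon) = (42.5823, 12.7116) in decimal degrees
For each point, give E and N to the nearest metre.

P1: E 314808 m, N 4691531 m; P2: E 312214 m, N 4716970 m

UTM zone 33N: λ₀ = 15°, k₀ = 0.9996.
P1 (42.3540°, 12.7514°) → (314807.536, 4691530.566) m.
P2 (42.5823°, 12.7116°) → (312213.507, 4716969.832) m.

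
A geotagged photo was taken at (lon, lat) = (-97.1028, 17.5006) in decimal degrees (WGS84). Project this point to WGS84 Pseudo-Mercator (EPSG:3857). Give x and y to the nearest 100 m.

Web Mercator is spherical with R = a = 6378137 m.
x = R·λ = 6378137 × -1.694763573 = -10809434.251 m.
y = R·ln tan(π/4 + φ/2) = 6378137 × 0.310306369 = 1979176.533 m.

x -10809400 m, y 1979200 m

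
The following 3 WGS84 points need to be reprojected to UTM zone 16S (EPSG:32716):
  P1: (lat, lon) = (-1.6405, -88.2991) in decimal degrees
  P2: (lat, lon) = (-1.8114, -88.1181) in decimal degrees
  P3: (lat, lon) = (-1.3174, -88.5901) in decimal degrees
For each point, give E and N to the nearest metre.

P1: E 355489 m, N 9818628 m; P2: E 375637 m, N 9799747 m; P3: E 323085 m, N 9854331 m

UTM zone 16S: λ₀ = -87°, k₀ = 0.9996.
P1 (-1.6405°, -88.2991°) → (355489.104, 9818628.054) m.
P2 (-1.8114°, -88.1181°) → (375637.289, 9799746.845) m.
P3 (-1.3174°, -88.5901°) → (323085.298, 9854331.008) m.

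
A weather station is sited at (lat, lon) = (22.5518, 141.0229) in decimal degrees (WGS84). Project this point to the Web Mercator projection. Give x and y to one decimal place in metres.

x 15698597.4 m, y 2577905.7 m

Web Mercator is spherical with R = a = 6378137 m.
x = R·λ = 6378137 × 2.461313926 = 15698597.418 m.
y = R·ln tan(π/4 + φ/2) = 6378137 × 0.404178472 = 2577905.669 m.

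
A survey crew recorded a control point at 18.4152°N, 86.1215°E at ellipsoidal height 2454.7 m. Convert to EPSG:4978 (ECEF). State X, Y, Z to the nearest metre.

X 409625 m, Y 6042009 m, Z 2002814 m

WGS84: a = 6378137 m, e² = 0.006694380; N(φ) = a/√(1−e²sin²φ) = 6380268.539 m.
X = (N+h)·cosφ·cosλ = 409625.112 m; Y = (N+h)·cosφ·sinλ = 6042008.687 m; Z = (N(1−e²)+h)·sinφ = 2002814.344 m.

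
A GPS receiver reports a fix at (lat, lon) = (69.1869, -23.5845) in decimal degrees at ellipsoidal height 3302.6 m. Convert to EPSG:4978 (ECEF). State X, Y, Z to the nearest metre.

X 2084160 m, Y -909876 m, Z 5942500 m

WGS84: a = 6378137 m, e² = 0.006694380; N(φ) = a/√(1−e²sin²φ) = 6396872.718 m.
X = (N+h)·cosφ·cosλ = 2084160.184 m; Y = (N+h)·cosφ·sinλ = -909875.838 m; Z = (N(1−e²)+h)·sinφ = 5942499.775 m.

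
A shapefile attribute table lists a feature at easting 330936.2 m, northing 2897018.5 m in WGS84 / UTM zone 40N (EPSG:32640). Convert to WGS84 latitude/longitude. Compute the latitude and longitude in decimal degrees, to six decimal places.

lat 26.182700°, lon 55.308200°

Zone 40N: λ₀ = 57°, k₀ = 0.9996, false easting 500000 m.
Meridian distance M = (N − FN)/k₀ = 2898177.8 m.
Inverse transverse Mercator on WGS84 gives φ = 26.18269996°, λ = 55.30819953°.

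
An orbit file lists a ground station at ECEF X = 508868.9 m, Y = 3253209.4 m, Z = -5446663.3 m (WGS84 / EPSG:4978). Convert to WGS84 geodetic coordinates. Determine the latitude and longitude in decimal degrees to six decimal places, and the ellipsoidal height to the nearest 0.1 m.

lat -59.015100°, lon 81.109801°, h 2170.7 m

λ = atan2(Y, X) = 81.10980053°; p = √(X²+Y²) = 3292767.7 m.
Bowring's method on WGS84 (a = 6378137 m, b = 6356752.314 m) gives φ = -59.01509995°, h = 2170.714 m.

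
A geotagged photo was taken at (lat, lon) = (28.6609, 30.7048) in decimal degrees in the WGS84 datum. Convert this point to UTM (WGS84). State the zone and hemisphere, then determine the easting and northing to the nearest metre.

Longitude 30.7048° lies in the 6° band [30°, 36°), giving zone 36; latitude is north of the equator, so 36N.
Zone 36 central meridian λ₀ = 6×36 − 183 = 33°; Δλ = -2.2952°.
Transverse Mercator on WGS84 with k₀ = 0.9996 gives E = 275689.337 m, N = 3172572.790 m.

Zone 36N: E 275689 m, N 3172573 m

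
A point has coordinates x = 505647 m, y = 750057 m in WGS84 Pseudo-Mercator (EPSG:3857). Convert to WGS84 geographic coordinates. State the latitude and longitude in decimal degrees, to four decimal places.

R = 6378137 m. λ = x/R = 4.54230428°.
φ = 2·arctan(exp(y/R)) − 90° = 2·arctan(1.12479) − 90° = 6.72240011°.

lat 6.7224°, lon 4.5423°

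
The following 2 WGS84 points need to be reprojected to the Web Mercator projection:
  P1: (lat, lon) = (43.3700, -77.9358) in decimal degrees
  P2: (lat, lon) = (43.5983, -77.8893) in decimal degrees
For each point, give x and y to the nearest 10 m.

Web Mercator: x = R·λ, y = R·ln tan(π/4+φ/2), R = 6378137 m.
P1 (43.3700°, -77.9358°) → (-8675773.571, 5368460.269) m.
P2 (43.5983°, -77.8893°) → (-8670597.214, 5403487.172) m.

P1: x -8675770 m, y 5368460 m; P2: x -8670600 m, y 5403490 m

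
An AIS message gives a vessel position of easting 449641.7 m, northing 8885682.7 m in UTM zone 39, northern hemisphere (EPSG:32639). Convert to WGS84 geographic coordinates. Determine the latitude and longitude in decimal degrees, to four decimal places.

Zone 39N: λ₀ = 51°, k₀ = 0.9996, false easting 500000 m.
Meridian distance M = (N − FN)/k₀ = 8889238.4 m.
Inverse transverse Mercator on WGS84 gives φ = 80.02660040°, λ = 48.39459969°.

lat 80.0266°, lon 48.3946°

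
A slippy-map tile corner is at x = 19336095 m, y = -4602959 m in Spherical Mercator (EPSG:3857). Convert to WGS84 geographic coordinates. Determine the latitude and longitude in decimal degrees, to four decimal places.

R = 6378137 m. λ = x/R = 173.69909674°.
φ = 2·arctan(exp(y/R)) − 90° = 2·arctan(0.48594) − 90° = -38.16639792°.

lat -38.1664°, lon 173.6991°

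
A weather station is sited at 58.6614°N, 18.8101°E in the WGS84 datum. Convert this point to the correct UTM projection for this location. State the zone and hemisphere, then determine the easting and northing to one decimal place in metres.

Zone 34N: E 372966.4 m, N 6504423.6 m

Longitude 18.8101° lies in the 6° band [18°, 24°), giving zone 34; latitude is north of the equator, so 34N.
Zone 34 central meridian λ₀ = 6×34 − 183 = 21°; Δλ = -2.1899°.
Transverse Mercator on WGS84 with k₀ = 0.9996 gives E = 372966.383 m, N = 6504423.597 m.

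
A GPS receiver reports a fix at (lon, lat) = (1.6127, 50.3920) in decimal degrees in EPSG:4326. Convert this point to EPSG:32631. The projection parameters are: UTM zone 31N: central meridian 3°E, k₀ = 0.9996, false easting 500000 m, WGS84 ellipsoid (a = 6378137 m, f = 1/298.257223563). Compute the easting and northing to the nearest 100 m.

E 401400 m, N 5583100 m

Zone 31 central meridian λ₀ = 6×31 − 183 = 3°; Δλ = -1.3873°.
Transverse Mercator on WGS84 with k₀ = 0.9996 gives E = 401388.812 m, N = 5583136.375 m.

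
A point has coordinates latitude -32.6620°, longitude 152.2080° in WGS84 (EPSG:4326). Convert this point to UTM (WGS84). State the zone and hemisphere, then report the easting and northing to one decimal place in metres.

Zone 56S: E 425732.9 m, N 6385905.7 m

Longitude 152.2080° lies in the 6° band [150°, 156°), giving zone 56; latitude is south of the equator, so 56S.
Zone 56 central meridian λ₀ = 6×56 − 183 = 153°; Δλ = -0.7920°.
Transverse Mercator on WGS84 with k₀ = 0.9996 gives E = 425732.855 m, N = 6385905.726 m.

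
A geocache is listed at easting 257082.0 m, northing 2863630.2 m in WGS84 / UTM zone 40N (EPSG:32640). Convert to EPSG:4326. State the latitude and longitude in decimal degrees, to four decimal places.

Zone 40N: λ₀ = 57°, k₀ = 0.9996, false easting 500000 m.
Meridian distance M = (N − FN)/k₀ = 2864776.1 m.
Inverse transverse Mercator on WGS84 gives φ = 25.87089996°, λ = 54.57580035°.

lat 25.8709°, lon 54.5758°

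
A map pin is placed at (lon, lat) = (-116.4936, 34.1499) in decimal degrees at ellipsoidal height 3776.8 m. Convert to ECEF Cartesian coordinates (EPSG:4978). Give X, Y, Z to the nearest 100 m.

WGS84: a = 6378137 m, e² = 0.006694380; N(φ) = a/√(1−e²sin²φ) = 6384875.215 m.
X = (N+h)·cosφ·cosλ = -2358549.608 m; Y = (N+h)·cosφ·sinλ = -4731842.239 m; Z = (N(1−e²)+h)·sinφ = 3562339.326 m.

X -2358500 m, Y -4731800 m, Z 3562300 m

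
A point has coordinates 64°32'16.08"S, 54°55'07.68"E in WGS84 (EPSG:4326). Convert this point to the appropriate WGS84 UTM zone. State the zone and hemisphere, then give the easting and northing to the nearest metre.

Zone 40S: E 400179 m, N 2841418 m

Longitude 54.9188° lies in the 6° band [54°, 60°), giving zone 40; latitude is south of the equator, so 40S.
Zone 40 central meridian λ₀ = 6×40 − 183 = 57°; Δλ = -2.0812°.
Transverse Mercator on WGS84 with k₀ = 0.9996 gives E = 400178.876 m, N = 2841417.981 m.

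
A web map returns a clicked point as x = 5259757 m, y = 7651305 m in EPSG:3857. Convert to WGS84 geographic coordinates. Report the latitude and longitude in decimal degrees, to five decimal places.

R = 6378137 m. λ = x/R = 47.24920104°.
φ = 2·arctan(exp(y/R)) − 90° = 2·arctan(3.31884) − 90° = 56.46380178°.

lat 56.46380°, lon 47.24920°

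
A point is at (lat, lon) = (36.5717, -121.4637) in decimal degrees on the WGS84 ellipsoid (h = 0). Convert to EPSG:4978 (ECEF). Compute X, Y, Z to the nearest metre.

X -2676840 m, Y -4374424 m, Z 3779327 m

WGS84: a = 6378137 m, e² = 0.006694380; N(φ) = a/√(1−e²sin²φ) = 6385729.615 m.
X = (N+h)·cosφ·cosλ = -2676839.608 m; Y = (N+h)·cosφ·sinλ = -4374423.728 m; Z = (N(1−e²)+h)·sinφ = 3779327.452 m.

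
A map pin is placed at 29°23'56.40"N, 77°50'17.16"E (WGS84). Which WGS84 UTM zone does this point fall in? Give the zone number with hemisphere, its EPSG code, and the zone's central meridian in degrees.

Zone 43N (EPSG:32643), central meridian 75°

UTM zone = ⌊(λ + 180)/6⌋ + 1; 77.8381° ∈ [72°, 78°) → zone 43.
Hemisphere: N (φ ≥ 0).
Central meridian λ₀ = 6×43 − 183 = 75°.
EPSG code: 32643.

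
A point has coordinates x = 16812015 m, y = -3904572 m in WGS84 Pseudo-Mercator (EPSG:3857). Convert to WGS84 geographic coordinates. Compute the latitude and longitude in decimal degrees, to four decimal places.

lat -33.0698°, lon 151.0249°

R = 6378137 m. λ = x/R = 151.02490031°.
φ = 2·arctan(exp(y/R)) − 90° = 2·arctan(0.54217) − 90° = -33.06979688°.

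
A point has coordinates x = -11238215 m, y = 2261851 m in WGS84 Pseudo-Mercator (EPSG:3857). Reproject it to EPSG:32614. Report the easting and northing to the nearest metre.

E 295386 m, N 2202223 m

Web Mercator inverse (R = 6378137 m) → φ = 19.90559748°, λ = -100.95460301°.
UTM 14N forward: E = 295386.000 m, N = 2202223.392 m.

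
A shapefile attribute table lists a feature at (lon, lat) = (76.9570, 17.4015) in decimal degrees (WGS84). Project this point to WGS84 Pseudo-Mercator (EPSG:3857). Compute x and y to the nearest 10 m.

x 8566810 m, y 1967610 m

Web Mercator is spherical with R = a = 6378137 m.
x = R·λ = 6378137 × 1.343153032 = 8566814.053 m.
y = R·ln tan(π/4 + φ/2) = 6378137 × 0.308493298 = 1967612.519 m.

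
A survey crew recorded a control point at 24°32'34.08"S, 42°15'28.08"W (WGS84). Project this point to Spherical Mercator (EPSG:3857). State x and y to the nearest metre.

x -4704117 m, y -2819692 m

Web Mercator is spherical with R = a = 6378137 m.
x = R·λ = 6378137 × -0.737537745 = -4704116.778 m.
y = R·ln tan(π/4 + φ/2) = 6378137 × -0.442087013 = -2819691.533 m.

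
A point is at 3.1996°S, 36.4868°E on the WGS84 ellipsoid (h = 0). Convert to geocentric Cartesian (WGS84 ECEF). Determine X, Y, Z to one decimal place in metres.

X 5120042.7 m, Y 3786807.2 m, Z -353613.3 m

WGS84: a = 6378137 m, e² = 0.006694380; N(φ) = a/√(1−e²sin²φ) = 6378203.508 m.
X = (N+h)·cosφ·cosλ = 5120042.744 m; Y = (N+h)·cosφ·sinλ = 3786807.205 m; Z = (N(1−e²)+h)·sinφ = -353613.285 m.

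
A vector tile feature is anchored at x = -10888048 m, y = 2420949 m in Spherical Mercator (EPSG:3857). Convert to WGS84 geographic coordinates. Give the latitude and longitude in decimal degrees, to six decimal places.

lat 21.243599°, lon -97.808999°

R = 6378137 m. λ = x/R = -97.80899933°.
φ = 2·arctan(exp(y/R)) − 90° = 2·arctan(1.46166) − 90° = 21.24359915°.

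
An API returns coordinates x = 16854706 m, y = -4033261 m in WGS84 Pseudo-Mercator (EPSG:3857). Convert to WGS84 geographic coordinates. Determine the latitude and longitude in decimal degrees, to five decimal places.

R = 6378137 m. λ = x/R = 151.40840009°.
φ = 2·arctan(exp(y/R)) − 90° = 2·arctan(0.53134) − 90° = -34.03320114°.

lat -34.03320°, lon 151.40840°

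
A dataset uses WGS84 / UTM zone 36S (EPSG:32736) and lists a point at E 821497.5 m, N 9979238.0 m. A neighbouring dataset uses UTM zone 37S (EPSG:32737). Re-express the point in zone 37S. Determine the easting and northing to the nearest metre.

UTM 36S → geographic: φ = -0.18760014°, λ = 35.88800033°.
UTM 37S (λ₀ = 39°) forward: E = 153542.662 m, N = 9979233.717 m.

E 153543 m, N 9979234 m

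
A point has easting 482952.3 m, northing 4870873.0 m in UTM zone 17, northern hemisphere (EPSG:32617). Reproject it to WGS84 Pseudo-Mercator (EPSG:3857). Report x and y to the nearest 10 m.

x -9040550 m, y 5464020 m

Unproject from UTM 17N (λ₀ = -81°) → φ = 43.99080013°, λ = -81.21260061°.
Web Mercator (R = 6378137 m): x = -9040545.346 m, y = 5464018.593 m.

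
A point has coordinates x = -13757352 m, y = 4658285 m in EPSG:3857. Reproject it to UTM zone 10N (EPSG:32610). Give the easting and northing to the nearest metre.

Web Mercator inverse (R = 6378137 m) → φ = 38.55610207°, λ = -123.58439571°.
UTM 10N forward: E = 449081.289 m, N = 4267680.484 m.

E 449081 m, N 4267680 m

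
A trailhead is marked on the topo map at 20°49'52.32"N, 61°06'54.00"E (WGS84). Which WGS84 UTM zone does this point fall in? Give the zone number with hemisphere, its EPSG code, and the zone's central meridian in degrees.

UTM zone = ⌊(λ + 180)/6⌋ + 1; 61.1150° ∈ [60°, 66°) → zone 41.
Hemisphere: N (φ ≥ 0).
Central meridian λ₀ = 6×41 − 183 = 63°.
EPSG code: 32641.

Zone 41N (EPSG:32641), central meridian 63°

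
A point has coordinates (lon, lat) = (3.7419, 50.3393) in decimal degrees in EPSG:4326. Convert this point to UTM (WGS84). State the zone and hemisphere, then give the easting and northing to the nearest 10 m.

Longitude 3.7419° lies in the 6° band [0°, 6°), giving zone 31; latitude is north of the equator, so 31N.
Zone 31 central meridian λ₀ = 6×31 − 183 = 3°; Δλ = +0.7419°.
Transverse Mercator on WGS84 with k₀ = 0.9996 gives E = 552794.392 m, N = 5576619.879 m.

Zone 31N: E 552790 m, N 5576620 m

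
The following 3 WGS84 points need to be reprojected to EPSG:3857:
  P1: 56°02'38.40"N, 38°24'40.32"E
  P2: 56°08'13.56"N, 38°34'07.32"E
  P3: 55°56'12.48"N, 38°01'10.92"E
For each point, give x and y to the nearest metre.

Web Mercator: x = R·λ, y = R·ln tan(π/4+φ/2), R = 6378137 m.
P1 (56.0440°, 38.4112°) → (4275915.225, 7567179.802) m.
P2 (56.1371°, 38.5687°) → (4293448.045, 7585756.940) m.
P3 (55.9368°, 38.0197°) → (4232333.644, 7545844.597) m.

P1: x 4275915 m, y 7567180 m; P2: x 4293448 m, y 7585757 m; P3: x 4232334 m, y 7545845 m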